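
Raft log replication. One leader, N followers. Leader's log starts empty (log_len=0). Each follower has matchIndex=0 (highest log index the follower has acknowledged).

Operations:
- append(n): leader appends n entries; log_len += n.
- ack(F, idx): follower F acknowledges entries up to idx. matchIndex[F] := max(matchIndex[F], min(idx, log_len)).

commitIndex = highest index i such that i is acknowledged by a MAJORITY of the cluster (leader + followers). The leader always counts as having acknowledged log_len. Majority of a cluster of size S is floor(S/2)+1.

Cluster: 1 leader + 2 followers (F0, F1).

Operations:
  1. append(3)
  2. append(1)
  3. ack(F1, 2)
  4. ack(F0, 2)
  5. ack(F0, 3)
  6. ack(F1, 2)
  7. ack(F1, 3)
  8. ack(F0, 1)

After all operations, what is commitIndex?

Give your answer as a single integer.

Answer: 3

Derivation:
Op 1: append 3 -> log_len=3
Op 2: append 1 -> log_len=4
Op 3: F1 acks idx 2 -> match: F0=0 F1=2; commitIndex=2
Op 4: F0 acks idx 2 -> match: F0=2 F1=2; commitIndex=2
Op 5: F0 acks idx 3 -> match: F0=3 F1=2; commitIndex=3
Op 6: F1 acks idx 2 -> match: F0=3 F1=2; commitIndex=3
Op 7: F1 acks idx 3 -> match: F0=3 F1=3; commitIndex=3
Op 8: F0 acks idx 1 -> match: F0=3 F1=3; commitIndex=3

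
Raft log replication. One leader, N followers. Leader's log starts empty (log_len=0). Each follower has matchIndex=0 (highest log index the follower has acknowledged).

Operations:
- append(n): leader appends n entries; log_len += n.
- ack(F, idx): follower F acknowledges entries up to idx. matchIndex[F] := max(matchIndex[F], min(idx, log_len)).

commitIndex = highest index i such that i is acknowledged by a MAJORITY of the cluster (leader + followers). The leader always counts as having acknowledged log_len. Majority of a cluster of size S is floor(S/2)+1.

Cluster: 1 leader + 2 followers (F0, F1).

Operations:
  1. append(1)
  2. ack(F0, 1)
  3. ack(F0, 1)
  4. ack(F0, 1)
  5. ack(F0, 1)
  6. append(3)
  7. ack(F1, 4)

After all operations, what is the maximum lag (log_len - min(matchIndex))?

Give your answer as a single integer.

Op 1: append 1 -> log_len=1
Op 2: F0 acks idx 1 -> match: F0=1 F1=0; commitIndex=1
Op 3: F0 acks idx 1 -> match: F0=1 F1=0; commitIndex=1
Op 4: F0 acks idx 1 -> match: F0=1 F1=0; commitIndex=1
Op 5: F0 acks idx 1 -> match: F0=1 F1=0; commitIndex=1
Op 6: append 3 -> log_len=4
Op 7: F1 acks idx 4 -> match: F0=1 F1=4; commitIndex=4

Answer: 3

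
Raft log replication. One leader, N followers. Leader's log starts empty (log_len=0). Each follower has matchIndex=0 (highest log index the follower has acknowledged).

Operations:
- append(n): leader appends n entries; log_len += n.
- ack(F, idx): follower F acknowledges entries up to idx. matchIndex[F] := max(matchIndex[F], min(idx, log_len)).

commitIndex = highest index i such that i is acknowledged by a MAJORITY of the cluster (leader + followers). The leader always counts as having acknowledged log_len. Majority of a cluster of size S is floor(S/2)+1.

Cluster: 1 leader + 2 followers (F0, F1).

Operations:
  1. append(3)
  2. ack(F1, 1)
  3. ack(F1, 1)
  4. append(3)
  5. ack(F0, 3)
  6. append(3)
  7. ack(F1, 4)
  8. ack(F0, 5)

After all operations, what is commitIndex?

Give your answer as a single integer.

Op 1: append 3 -> log_len=3
Op 2: F1 acks idx 1 -> match: F0=0 F1=1; commitIndex=1
Op 3: F1 acks idx 1 -> match: F0=0 F1=1; commitIndex=1
Op 4: append 3 -> log_len=6
Op 5: F0 acks idx 3 -> match: F0=3 F1=1; commitIndex=3
Op 6: append 3 -> log_len=9
Op 7: F1 acks idx 4 -> match: F0=3 F1=4; commitIndex=4
Op 8: F0 acks idx 5 -> match: F0=5 F1=4; commitIndex=5

Answer: 5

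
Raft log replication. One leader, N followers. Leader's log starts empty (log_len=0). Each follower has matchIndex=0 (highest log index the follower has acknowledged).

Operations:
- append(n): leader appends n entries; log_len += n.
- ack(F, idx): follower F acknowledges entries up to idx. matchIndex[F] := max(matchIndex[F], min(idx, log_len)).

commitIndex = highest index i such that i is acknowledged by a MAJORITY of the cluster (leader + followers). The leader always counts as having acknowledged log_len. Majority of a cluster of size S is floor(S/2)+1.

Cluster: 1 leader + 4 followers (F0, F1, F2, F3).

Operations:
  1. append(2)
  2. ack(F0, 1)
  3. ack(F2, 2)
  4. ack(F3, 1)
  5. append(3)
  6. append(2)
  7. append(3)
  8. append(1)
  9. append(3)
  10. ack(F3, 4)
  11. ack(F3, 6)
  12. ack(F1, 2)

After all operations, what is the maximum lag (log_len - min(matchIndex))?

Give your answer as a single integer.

Op 1: append 2 -> log_len=2
Op 2: F0 acks idx 1 -> match: F0=1 F1=0 F2=0 F3=0; commitIndex=0
Op 3: F2 acks idx 2 -> match: F0=1 F1=0 F2=2 F3=0; commitIndex=1
Op 4: F3 acks idx 1 -> match: F0=1 F1=0 F2=2 F3=1; commitIndex=1
Op 5: append 3 -> log_len=5
Op 6: append 2 -> log_len=7
Op 7: append 3 -> log_len=10
Op 8: append 1 -> log_len=11
Op 9: append 3 -> log_len=14
Op 10: F3 acks idx 4 -> match: F0=1 F1=0 F2=2 F3=4; commitIndex=2
Op 11: F3 acks idx 6 -> match: F0=1 F1=0 F2=2 F3=6; commitIndex=2
Op 12: F1 acks idx 2 -> match: F0=1 F1=2 F2=2 F3=6; commitIndex=2

Answer: 13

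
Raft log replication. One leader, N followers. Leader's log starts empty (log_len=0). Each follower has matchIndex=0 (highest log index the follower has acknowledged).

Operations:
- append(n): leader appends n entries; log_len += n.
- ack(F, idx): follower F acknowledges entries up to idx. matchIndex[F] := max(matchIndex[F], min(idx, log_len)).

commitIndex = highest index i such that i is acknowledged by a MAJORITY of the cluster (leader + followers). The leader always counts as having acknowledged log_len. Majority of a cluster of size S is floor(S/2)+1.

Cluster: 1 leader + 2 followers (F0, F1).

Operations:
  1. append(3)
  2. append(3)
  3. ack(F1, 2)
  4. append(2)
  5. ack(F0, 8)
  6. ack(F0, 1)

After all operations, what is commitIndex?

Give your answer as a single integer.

Answer: 8

Derivation:
Op 1: append 3 -> log_len=3
Op 2: append 3 -> log_len=6
Op 3: F1 acks idx 2 -> match: F0=0 F1=2; commitIndex=2
Op 4: append 2 -> log_len=8
Op 5: F0 acks idx 8 -> match: F0=8 F1=2; commitIndex=8
Op 6: F0 acks idx 1 -> match: F0=8 F1=2; commitIndex=8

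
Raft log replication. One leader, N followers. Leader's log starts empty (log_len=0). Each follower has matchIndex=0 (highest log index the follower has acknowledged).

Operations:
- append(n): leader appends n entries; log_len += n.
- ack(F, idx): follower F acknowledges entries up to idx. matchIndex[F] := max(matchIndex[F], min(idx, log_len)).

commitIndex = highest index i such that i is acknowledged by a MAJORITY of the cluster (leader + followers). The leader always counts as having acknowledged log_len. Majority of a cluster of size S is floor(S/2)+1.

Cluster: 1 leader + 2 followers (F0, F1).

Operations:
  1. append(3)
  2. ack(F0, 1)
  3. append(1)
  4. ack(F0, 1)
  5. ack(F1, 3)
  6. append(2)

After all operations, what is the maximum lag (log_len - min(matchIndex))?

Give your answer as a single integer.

Op 1: append 3 -> log_len=3
Op 2: F0 acks idx 1 -> match: F0=1 F1=0; commitIndex=1
Op 3: append 1 -> log_len=4
Op 4: F0 acks idx 1 -> match: F0=1 F1=0; commitIndex=1
Op 5: F1 acks idx 3 -> match: F0=1 F1=3; commitIndex=3
Op 6: append 2 -> log_len=6

Answer: 5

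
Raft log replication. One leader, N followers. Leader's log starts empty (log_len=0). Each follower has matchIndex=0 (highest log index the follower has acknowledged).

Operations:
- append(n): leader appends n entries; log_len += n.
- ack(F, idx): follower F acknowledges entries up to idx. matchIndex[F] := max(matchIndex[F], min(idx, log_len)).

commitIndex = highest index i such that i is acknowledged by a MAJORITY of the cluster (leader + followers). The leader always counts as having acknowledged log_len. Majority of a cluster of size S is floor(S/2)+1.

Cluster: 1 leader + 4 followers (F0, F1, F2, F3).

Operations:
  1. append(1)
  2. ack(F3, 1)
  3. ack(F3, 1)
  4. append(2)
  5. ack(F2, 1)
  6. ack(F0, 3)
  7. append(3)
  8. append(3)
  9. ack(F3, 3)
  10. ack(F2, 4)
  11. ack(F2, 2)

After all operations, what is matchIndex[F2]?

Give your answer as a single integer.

Op 1: append 1 -> log_len=1
Op 2: F3 acks idx 1 -> match: F0=0 F1=0 F2=0 F3=1; commitIndex=0
Op 3: F3 acks idx 1 -> match: F0=0 F1=0 F2=0 F3=1; commitIndex=0
Op 4: append 2 -> log_len=3
Op 5: F2 acks idx 1 -> match: F0=0 F1=0 F2=1 F3=1; commitIndex=1
Op 6: F0 acks idx 3 -> match: F0=3 F1=0 F2=1 F3=1; commitIndex=1
Op 7: append 3 -> log_len=6
Op 8: append 3 -> log_len=9
Op 9: F3 acks idx 3 -> match: F0=3 F1=0 F2=1 F3=3; commitIndex=3
Op 10: F2 acks idx 4 -> match: F0=3 F1=0 F2=4 F3=3; commitIndex=3
Op 11: F2 acks idx 2 -> match: F0=3 F1=0 F2=4 F3=3; commitIndex=3

Answer: 4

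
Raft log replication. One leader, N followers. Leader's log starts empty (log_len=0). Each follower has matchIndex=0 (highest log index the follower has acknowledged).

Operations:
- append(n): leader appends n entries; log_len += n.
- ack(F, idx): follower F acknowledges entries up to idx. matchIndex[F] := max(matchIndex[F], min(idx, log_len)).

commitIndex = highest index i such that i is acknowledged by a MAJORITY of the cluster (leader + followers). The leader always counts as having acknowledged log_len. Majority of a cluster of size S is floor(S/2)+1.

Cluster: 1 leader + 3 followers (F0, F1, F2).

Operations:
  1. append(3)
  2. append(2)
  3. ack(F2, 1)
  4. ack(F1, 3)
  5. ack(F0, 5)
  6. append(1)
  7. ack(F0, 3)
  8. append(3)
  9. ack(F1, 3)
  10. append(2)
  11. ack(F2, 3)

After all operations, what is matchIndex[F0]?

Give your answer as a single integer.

Op 1: append 3 -> log_len=3
Op 2: append 2 -> log_len=5
Op 3: F2 acks idx 1 -> match: F0=0 F1=0 F2=1; commitIndex=0
Op 4: F1 acks idx 3 -> match: F0=0 F1=3 F2=1; commitIndex=1
Op 5: F0 acks idx 5 -> match: F0=5 F1=3 F2=1; commitIndex=3
Op 6: append 1 -> log_len=6
Op 7: F0 acks idx 3 -> match: F0=5 F1=3 F2=1; commitIndex=3
Op 8: append 3 -> log_len=9
Op 9: F1 acks idx 3 -> match: F0=5 F1=3 F2=1; commitIndex=3
Op 10: append 2 -> log_len=11
Op 11: F2 acks idx 3 -> match: F0=5 F1=3 F2=3; commitIndex=3

Answer: 5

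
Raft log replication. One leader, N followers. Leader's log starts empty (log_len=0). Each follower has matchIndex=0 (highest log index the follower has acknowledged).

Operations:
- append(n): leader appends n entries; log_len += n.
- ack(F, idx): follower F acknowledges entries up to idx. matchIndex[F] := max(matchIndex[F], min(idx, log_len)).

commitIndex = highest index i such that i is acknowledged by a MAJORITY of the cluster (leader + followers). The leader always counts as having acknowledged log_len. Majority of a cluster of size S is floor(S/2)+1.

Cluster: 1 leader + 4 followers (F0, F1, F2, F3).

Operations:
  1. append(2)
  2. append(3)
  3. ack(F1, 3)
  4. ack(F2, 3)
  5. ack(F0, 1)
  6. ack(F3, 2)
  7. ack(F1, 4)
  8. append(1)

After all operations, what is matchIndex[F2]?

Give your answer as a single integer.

Op 1: append 2 -> log_len=2
Op 2: append 3 -> log_len=5
Op 3: F1 acks idx 3 -> match: F0=0 F1=3 F2=0 F3=0; commitIndex=0
Op 4: F2 acks idx 3 -> match: F0=0 F1=3 F2=3 F3=0; commitIndex=3
Op 5: F0 acks idx 1 -> match: F0=1 F1=3 F2=3 F3=0; commitIndex=3
Op 6: F3 acks idx 2 -> match: F0=1 F1=3 F2=3 F3=2; commitIndex=3
Op 7: F1 acks idx 4 -> match: F0=1 F1=4 F2=3 F3=2; commitIndex=3
Op 8: append 1 -> log_len=6

Answer: 3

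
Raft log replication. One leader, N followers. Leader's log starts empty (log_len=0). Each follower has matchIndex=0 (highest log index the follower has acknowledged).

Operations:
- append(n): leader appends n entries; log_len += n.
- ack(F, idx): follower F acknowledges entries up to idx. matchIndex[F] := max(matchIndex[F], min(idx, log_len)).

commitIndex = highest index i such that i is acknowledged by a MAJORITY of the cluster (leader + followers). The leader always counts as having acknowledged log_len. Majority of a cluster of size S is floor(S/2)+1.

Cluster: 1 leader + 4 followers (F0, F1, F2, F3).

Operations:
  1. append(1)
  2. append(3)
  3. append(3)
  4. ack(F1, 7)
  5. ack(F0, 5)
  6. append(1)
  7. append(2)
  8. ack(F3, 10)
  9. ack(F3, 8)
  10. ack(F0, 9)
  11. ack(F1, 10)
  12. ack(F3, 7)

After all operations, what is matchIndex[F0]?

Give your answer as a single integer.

Op 1: append 1 -> log_len=1
Op 2: append 3 -> log_len=4
Op 3: append 3 -> log_len=7
Op 4: F1 acks idx 7 -> match: F0=0 F1=7 F2=0 F3=0; commitIndex=0
Op 5: F0 acks idx 5 -> match: F0=5 F1=7 F2=0 F3=0; commitIndex=5
Op 6: append 1 -> log_len=8
Op 7: append 2 -> log_len=10
Op 8: F3 acks idx 10 -> match: F0=5 F1=7 F2=0 F3=10; commitIndex=7
Op 9: F3 acks idx 8 -> match: F0=5 F1=7 F2=0 F3=10; commitIndex=7
Op 10: F0 acks idx 9 -> match: F0=9 F1=7 F2=0 F3=10; commitIndex=9
Op 11: F1 acks idx 10 -> match: F0=9 F1=10 F2=0 F3=10; commitIndex=10
Op 12: F3 acks idx 7 -> match: F0=9 F1=10 F2=0 F3=10; commitIndex=10

Answer: 9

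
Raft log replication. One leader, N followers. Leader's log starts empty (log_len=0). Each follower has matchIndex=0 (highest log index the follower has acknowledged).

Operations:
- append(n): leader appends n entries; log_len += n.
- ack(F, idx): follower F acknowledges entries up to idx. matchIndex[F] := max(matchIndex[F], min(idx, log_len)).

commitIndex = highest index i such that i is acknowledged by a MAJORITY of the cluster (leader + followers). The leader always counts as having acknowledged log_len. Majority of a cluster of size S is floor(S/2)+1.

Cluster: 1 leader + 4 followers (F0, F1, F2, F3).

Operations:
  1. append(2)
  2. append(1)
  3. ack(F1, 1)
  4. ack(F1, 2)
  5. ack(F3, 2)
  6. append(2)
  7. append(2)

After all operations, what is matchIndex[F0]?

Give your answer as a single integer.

Answer: 0

Derivation:
Op 1: append 2 -> log_len=2
Op 2: append 1 -> log_len=3
Op 3: F1 acks idx 1 -> match: F0=0 F1=1 F2=0 F3=0; commitIndex=0
Op 4: F1 acks idx 2 -> match: F0=0 F1=2 F2=0 F3=0; commitIndex=0
Op 5: F3 acks idx 2 -> match: F0=0 F1=2 F2=0 F3=2; commitIndex=2
Op 6: append 2 -> log_len=5
Op 7: append 2 -> log_len=7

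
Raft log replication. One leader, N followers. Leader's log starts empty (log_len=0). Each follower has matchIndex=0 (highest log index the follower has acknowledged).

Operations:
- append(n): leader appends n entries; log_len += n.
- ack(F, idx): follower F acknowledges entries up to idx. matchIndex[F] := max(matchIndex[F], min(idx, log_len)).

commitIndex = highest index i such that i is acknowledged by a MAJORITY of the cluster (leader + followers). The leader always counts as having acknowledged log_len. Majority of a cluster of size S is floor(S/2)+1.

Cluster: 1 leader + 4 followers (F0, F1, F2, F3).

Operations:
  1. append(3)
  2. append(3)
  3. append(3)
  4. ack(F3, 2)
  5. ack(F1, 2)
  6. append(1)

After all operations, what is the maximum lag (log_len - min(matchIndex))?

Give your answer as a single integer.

Answer: 10

Derivation:
Op 1: append 3 -> log_len=3
Op 2: append 3 -> log_len=6
Op 3: append 3 -> log_len=9
Op 4: F3 acks idx 2 -> match: F0=0 F1=0 F2=0 F3=2; commitIndex=0
Op 5: F1 acks idx 2 -> match: F0=0 F1=2 F2=0 F3=2; commitIndex=2
Op 6: append 1 -> log_len=10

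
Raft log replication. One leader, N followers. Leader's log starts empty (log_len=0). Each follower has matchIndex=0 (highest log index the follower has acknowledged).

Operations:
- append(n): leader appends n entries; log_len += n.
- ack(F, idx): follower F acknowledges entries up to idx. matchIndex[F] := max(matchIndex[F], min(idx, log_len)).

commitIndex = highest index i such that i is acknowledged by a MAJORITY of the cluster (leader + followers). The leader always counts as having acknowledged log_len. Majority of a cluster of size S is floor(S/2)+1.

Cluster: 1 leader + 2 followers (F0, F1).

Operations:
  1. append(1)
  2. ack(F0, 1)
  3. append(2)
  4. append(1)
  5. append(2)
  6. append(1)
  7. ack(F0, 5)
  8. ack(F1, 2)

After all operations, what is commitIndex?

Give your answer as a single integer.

Answer: 5

Derivation:
Op 1: append 1 -> log_len=1
Op 2: F0 acks idx 1 -> match: F0=1 F1=0; commitIndex=1
Op 3: append 2 -> log_len=3
Op 4: append 1 -> log_len=4
Op 5: append 2 -> log_len=6
Op 6: append 1 -> log_len=7
Op 7: F0 acks idx 5 -> match: F0=5 F1=0; commitIndex=5
Op 8: F1 acks idx 2 -> match: F0=5 F1=2; commitIndex=5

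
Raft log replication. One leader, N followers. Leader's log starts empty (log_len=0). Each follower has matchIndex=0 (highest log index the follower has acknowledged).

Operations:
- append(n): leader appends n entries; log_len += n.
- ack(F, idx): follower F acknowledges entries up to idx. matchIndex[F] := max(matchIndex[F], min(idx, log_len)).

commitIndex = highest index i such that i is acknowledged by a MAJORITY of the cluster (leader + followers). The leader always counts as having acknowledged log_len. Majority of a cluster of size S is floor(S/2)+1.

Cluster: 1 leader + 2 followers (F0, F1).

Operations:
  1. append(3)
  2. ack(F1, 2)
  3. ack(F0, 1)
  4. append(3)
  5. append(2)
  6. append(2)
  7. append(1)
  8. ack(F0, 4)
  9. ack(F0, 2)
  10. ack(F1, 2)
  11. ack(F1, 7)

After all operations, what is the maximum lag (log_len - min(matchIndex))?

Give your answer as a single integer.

Answer: 7

Derivation:
Op 1: append 3 -> log_len=3
Op 2: F1 acks idx 2 -> match: F0=0 F1=2; commitIndex=2
Op 3: F0 acks idx 1 -> match: F0=1 F1=2; commitIndex=2
Op 4: append 3 -> log_len=6
Op 5: append 2 -> log_len=8
Op 6: append 2 -> log_len=10
Op 7: append 1 -> log_len=11
Op 8: F0 acks idx 4 -> match: F0=4 F1=2; commitIndex=4
Op 9: F0 acks idx 2 -> match: F0=4 F1=2; commitIndex=4
Op 10: F1 acks idx 2 -> match: F0=4 F1=2; commitIndex=4
Op 11: F1 acks idx 7 -> match: F0=4 F1=7; commitIndex=7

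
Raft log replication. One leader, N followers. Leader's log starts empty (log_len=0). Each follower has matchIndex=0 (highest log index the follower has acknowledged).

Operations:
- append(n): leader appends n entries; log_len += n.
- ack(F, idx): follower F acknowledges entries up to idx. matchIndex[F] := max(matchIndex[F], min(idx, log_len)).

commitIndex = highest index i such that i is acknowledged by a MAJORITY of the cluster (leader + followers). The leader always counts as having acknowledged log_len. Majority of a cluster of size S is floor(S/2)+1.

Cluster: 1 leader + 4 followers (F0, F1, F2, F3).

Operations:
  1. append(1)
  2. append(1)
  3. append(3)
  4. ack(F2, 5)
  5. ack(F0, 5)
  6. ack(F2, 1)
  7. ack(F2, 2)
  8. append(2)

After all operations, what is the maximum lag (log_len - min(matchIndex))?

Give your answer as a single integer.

Op 1: append 1 -> log_len=1
Op 2: append 1 -> log_len=2
Op 3: append 3 -> log_len=5
Op 4: F2 acks idx 5 -> match: F0=0 F1=0 F2=5 F3=0; commitIndex=0
Op 5: F0 acks idx 5 -> match: F0=5 F1=0 F2=5 F3=0; commitIndex=5
Op 6: F2 acks idx 1 -> match: F0=5 F1=0 F2=5 F3=0; commitIndex=5
Op 7: F2 acks idx 2 -> match: F0=5 F1=0 F2=5 F3=0; commitIndex=5
Op 8: append 2 -> log_len=7

Answer: 7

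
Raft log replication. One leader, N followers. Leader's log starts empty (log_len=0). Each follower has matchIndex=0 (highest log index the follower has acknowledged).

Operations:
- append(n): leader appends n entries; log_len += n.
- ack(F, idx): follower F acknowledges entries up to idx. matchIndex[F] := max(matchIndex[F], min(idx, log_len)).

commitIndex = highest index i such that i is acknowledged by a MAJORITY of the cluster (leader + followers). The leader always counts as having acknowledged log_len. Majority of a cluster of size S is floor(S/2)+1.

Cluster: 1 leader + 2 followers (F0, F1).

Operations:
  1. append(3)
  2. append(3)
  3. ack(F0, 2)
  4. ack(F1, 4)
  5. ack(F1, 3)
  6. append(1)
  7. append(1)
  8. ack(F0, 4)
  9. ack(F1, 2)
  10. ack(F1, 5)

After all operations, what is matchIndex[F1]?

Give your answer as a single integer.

Op 1: append 3 -> log_len=3
Op 2: append 3 -> log_len=6
Op 3: F0 acks idx 2 -> match: F0=2 F1=0; commitIndex=2
Op 4: F1 acks idx 4 -> match: F0=2 F1=4; commitIndex=4
Op 5: F1 acks idx 3 -> match: F0=2 F1=4; commitIndex=4
Op 6: append 1 -> log_len=7
Op 7: append 1 -> log_len=8
Op 8: F0 acks idx 4 -> match: F0=4 F1=4; commitIndex=4
Op 9: F1 acks idx 2 -> match: F0=4 F1=4; commitIndex=4
Op 10: F1 acks idx 5 -> match: F0=4 F1=5; commitIndex=5

Answer: 5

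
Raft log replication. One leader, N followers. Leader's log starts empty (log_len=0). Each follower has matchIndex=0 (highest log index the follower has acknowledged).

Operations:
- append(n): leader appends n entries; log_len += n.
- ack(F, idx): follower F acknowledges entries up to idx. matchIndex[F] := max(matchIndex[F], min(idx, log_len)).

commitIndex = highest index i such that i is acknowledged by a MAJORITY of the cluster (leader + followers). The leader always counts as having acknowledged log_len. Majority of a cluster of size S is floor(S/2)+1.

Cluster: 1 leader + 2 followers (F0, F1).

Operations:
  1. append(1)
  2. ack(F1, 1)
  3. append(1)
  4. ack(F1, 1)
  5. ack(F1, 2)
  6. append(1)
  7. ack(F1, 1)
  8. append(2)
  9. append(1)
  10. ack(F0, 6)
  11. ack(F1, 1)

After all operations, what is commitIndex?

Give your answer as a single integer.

Op 1: append 1 -> log_len=1
Op 2: F1 acks idx 1 -> match: F0=0 F1=1; commitIndex=1
Op 3: append 1 -> log_len=2
Op 4: F1 acks idx 1 -> match: F0=0 F1=1; commitIndex=1
Op 5: F1 acks idx 2 -> match: F0=0 F1=2; commitIndex=2
Op 6: append 1 -> log_len=3
Op 7: F1 acks idx 1 -> match: F0=0 F1=2; commitIndex=2
Op 8: append 2 -> log_len=5
Op 9: append 1 -> log_len=6
Op 10: F0 acks idx 6 -> match: F0=6 F1=2; commitIndex=6
Op 11: F1 acks idx 1 -> match: F0=6 F1=2; commitIndex=6

Answer: 6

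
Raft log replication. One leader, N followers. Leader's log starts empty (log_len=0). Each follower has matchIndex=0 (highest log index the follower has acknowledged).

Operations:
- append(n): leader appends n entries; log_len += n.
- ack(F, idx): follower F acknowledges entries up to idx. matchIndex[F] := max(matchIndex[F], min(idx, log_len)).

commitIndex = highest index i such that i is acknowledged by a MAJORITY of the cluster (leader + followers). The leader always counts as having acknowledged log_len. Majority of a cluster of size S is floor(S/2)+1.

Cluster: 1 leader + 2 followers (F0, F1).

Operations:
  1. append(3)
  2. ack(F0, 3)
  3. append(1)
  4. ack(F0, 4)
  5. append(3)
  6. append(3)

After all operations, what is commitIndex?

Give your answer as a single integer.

Op 1: append 3 -> log_len=3
Op 2: F0 acks idx 3 -> match: F0=3 F1=0; commitIndex=3
Op 3: append 1 -> log_len=4
Op 4: F0 acks idx 4 -> match: F0=4 F1=0; commitIndex=4
Op 5: append 3 -> log_len=7
Op 6: append 3 -> log_len=10

Answer: 4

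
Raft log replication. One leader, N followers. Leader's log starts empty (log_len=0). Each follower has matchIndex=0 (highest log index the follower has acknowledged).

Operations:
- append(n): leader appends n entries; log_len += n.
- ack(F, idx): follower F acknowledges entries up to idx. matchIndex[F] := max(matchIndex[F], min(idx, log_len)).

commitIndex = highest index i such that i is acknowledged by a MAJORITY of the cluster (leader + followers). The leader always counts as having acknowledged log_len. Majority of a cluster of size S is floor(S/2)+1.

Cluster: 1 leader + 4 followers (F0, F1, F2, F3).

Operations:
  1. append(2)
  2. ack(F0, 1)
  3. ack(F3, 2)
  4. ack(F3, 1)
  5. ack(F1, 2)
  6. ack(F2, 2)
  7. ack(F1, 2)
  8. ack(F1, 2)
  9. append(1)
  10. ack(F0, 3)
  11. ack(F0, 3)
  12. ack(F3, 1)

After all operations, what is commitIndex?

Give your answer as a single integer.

Answer: 2

Derivation:
Op 1: append 2 -> log_len=2
Op 2: F0 acks idx 1 -> match: F0=1 F1=0 F2=0 F3=0; commitIndex=0
Op 3: F3 acks idx 2 -> match: F0=1 F1=0 F2=0 F3=2; commitIndex=1
Op 4: F3 acks idx 1 -> match: F0=1 F1=0 F2=0 F3=2; commitIndex=1
Op 5: F1 acks idx 2 -> match: F0=1 F1=2 F2=0 F3=2; commitIndex=2
Op 6: F2 acks idx 2 -> match: F0=1 F1=2 F2=2 F3=2; commitIndex=2
Op 7: F1 acks idx 2 -> match: F0=1 F1=2 F2=2 F3=2; commitIndex=2
Op 8: F1 acks idx 2 -> match: F0=1 F1=2 F2=2 F3=2; commitIndex=2
Op 9: append 1 -> log_len=3
Op 10: F0 acks idx 3 -> match: F0=3 F1=2 F2=2 F3=2; commitIndex=2
Op 11: F0 acks idx 3 -> match: F0=3 F1=2 F2=2 F3=2; commitIndex=2
Op 12: F3 acks idx 1 -> match: F0=3 F1=2 F2=2 F3=2; commitIndex=2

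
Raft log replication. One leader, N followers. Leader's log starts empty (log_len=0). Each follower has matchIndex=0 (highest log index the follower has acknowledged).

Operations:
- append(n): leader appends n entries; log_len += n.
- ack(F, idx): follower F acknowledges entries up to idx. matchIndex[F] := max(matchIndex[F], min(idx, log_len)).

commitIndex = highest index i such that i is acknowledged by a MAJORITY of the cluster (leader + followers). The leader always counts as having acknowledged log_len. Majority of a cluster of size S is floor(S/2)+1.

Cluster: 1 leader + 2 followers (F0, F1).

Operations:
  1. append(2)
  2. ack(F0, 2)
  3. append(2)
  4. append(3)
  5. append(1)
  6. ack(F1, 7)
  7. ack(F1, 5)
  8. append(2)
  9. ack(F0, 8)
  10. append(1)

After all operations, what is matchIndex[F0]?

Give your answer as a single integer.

Op 1: append 2 -> log_len=2
Op 2: F0 acks idx 2 -> match: F0=2 F1=0; commitIndex=2
Op 3: append 2 -> log_len=4
Op 4: append 3 -> log_len=7
Op 5: append 1 -> log_len=8
Op 6: F1 acks idx 7 -> match: F0=2 F1=7; commitIndex=7
Op 7: F1 acks idx 5 -> match: F0=2 F1=7; commitIndex=7
Op 8: append 2 -> log_len=10
Op 9: F0 acks idx 8 -> match: F0=8 F1=7; commitIndex=8
Op 10: append 1 -> log_len=11

Answer: 8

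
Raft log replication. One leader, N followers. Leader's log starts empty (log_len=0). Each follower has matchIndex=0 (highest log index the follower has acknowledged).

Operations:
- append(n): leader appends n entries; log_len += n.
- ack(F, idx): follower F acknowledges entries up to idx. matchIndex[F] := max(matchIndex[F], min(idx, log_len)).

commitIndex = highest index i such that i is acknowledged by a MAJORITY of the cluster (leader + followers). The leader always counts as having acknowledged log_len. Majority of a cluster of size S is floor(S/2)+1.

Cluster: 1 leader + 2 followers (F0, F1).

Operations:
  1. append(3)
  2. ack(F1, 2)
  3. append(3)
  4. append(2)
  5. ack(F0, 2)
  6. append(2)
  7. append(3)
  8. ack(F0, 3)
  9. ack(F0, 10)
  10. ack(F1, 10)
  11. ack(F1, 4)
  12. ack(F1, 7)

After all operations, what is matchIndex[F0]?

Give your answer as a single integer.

Answer: 10

Derivation:
Op 1: append 3 -> log_len=3
Op 2: F1 acks idx 2 -> match: F0=0 F1=2; commitIndex=2
Op 3: append 3 -> log_len=6
Op 4: append 2 -> log_len=8
Op 5: F0 acks idx 2 -> match: F0=2 F1=2; commitIndex=2
Op 6: append 2 -> log_len=10
Op 7: append 3 -> log_len=13
Op 8: F0 acks idx 3 -> match: F0=3 F1=2; commitIndex=3
Op 9: F0 acks idx 10 -> match: F0=10 F1=2; commitIndex=10
Op 10: F1 acks idx 10 -> match: F0=10 F1=10; commitIndex=10
Op 11: F1 acks idx 4 -> match: F0=10 F1=10; commitIndex=10
Op 12: F1 acks idx 7 -> match: F0=10 F1=10; commitIndex=10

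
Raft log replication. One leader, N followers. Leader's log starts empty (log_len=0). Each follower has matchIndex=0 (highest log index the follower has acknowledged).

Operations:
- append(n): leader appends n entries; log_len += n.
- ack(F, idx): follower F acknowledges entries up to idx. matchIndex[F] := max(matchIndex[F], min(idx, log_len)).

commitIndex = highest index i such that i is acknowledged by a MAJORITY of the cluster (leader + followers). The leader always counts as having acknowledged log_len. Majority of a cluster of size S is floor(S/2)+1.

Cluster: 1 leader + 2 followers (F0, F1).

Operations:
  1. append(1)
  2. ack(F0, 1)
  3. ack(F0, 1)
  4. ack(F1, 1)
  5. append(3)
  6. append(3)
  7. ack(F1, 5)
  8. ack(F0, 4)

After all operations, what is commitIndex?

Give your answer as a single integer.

Op 1: append 1 -> log_len=1
Op 2: F0 acks idx 1 -> match: F0=1 F1=0; commitIndex=1
Op 3: F0 acks idx 1 -> match: F0=1 F1=0; commitIndex=1
Op 4: F1 acks idx 1 -> match: F0=1 F1=1; commitIndex=1
Op 5: append 3 -> log_len=4
Op 6: append 3 -> log_len=7
Op 7: F1 acks idx 5 -> match: F0=1 F1=5; commitIndex=5
Op 8: F0 acks idx 4 -> match: F0=4 F1=5; commitIndex=5

Answer: 5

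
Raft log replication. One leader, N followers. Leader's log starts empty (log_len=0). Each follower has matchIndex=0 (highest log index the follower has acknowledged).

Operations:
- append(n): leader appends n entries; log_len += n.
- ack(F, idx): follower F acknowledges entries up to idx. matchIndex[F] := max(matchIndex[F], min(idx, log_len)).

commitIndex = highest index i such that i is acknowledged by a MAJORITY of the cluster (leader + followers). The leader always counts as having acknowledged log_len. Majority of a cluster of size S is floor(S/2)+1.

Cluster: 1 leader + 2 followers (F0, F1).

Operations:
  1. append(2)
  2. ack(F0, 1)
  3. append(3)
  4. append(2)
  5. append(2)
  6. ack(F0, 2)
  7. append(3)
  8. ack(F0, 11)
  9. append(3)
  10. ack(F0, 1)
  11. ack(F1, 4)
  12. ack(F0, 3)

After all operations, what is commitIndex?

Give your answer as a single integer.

Op 1: append 2 -> log_len=2
Op 2: F0 acks idx 1 -> match: F0=1 F1=0; commitIndex=1
Op 3: append 3 -> log_len=5
Op 4: append 2 -> log_len=7
Op 5: append 2 -> log_len=9
Op 6: F0 acks idx 2 -> match: F0=2 F1=0; commitIndex=2
Op 7: append 3 -> log_len=12
Op 8: F0 acks idx 11 -> match: F0=11 F1=0; commitIndex=11
Op 9: append 3 -> log_len=15
Op 10: F0 acks idx 1 -> match: F0=11 F1=0; commitIndex=11
Op 11: F1 acks idx 4 -> match: F0=11 F1=4; commitIndex=11
Op 12: F0 acks idx 3 -> match: F0=11 F1=4; commitIndex=11

Answer: 11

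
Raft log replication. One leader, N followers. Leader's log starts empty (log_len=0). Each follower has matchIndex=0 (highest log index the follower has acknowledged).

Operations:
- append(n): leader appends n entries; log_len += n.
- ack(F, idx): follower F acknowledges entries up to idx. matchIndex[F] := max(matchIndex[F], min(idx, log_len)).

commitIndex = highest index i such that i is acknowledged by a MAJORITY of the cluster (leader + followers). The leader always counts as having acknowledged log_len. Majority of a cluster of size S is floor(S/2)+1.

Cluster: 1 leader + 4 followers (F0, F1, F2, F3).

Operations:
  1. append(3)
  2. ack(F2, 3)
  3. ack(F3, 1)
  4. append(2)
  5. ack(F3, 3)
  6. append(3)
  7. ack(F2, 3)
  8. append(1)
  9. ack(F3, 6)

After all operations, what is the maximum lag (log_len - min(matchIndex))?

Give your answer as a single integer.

Answer: 9

Derivation:
Op 1: append 3 -> log_len=3
Op 2: F2 acks idx 3 -> match: F0=0 F1=0 F2=3 F3=0; commitIndex=0
Op 3: F3 acks idx 1 -> match: F0=0 F1=0 F2=3 F3=1; commitIndex=1
Op 4: append 2 -> log_len=5
Op 5: F3 acks idx 3 -> match: F0=0 F1=0 F2=3 F3=3; commitIndex=3
Op 6: append 3 -> log_len=8
Op 7: F2 acks idx 3 -> match: F0=0 F1=0 F2=3 F3=3; commitIndex=3
Op 8: append 1 -> log_len=9
Op 9: F3 acks idx 6 -> match: F0=0 F1=0 F2=3 F3=6; commitIndex=3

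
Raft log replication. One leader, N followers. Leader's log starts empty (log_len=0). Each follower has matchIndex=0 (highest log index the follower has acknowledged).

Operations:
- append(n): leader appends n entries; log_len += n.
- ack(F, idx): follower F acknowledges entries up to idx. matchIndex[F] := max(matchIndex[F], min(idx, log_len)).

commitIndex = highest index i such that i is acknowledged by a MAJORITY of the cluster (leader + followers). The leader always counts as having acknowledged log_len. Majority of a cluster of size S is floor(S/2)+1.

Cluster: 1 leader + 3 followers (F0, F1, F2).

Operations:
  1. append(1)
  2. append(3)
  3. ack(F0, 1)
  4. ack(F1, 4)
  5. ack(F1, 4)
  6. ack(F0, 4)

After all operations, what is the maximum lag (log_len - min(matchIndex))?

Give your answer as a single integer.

Answer: 4

Derivation:
Op 1: append 1 -> log_len=1
Op 2: append 3 -> log_len=4
Op 3: F0 acks idx 1 -> match: F0=1 F1=0 F2=0; commitIndex=0
Op 4: F1 acks idx 4 -> match: F0=1 F1=4 F2=0; commitIndex=1
Op 5: F1 acks idx 4 -> match: F0=1 F1=4 F2=0; commitIndex=1
Op 6: F0 acks idx 4 -> match: F0=4 F1=4 F2=0; commitIndex=4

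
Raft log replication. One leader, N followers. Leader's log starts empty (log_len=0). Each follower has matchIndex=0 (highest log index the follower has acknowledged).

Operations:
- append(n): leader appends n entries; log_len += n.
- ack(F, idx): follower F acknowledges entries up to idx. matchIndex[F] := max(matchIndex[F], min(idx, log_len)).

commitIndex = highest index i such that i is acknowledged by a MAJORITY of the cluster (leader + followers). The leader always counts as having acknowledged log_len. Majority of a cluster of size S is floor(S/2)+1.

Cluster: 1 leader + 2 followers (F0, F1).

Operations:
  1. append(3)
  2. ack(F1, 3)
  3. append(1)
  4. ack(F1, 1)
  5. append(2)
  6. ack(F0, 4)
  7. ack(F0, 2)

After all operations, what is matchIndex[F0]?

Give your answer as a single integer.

Answer: 4

Derivation:
Op 1: append 3 -> log_len=3
Op 2: F1 acks idx 3 -> match: F0=0 F1=3; commitIndex=3
Op 3: append 1 -> log_len=4
Op 4: F1 acks idx 1 -> match: F0=0 F1=3; commitIndex=3
Op 5: append 2 -> log_len=6
Op 6: F0 acks idx 4 -> match: F0=4 F1=3; commitIndex=4
Op 7: F0 acks idx 2 -> match: F0=4 F1=3; commitIndex=4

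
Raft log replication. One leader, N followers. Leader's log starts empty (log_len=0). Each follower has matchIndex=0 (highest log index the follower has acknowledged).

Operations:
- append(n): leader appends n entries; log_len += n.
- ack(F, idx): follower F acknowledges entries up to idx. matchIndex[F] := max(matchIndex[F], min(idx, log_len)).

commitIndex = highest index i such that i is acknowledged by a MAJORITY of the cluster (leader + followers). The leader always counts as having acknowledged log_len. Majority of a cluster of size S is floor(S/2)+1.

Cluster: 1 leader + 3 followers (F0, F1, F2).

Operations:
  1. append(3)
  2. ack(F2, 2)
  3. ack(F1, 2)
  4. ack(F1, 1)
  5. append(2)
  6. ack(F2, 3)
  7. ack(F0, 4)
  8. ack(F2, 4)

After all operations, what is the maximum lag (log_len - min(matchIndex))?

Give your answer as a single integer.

Op 1: append 3 -> log_len=3
Op 2: F2 acks idx 2 -> match: F0=0 F1=0 F2=2; commitIndex=0
Op 3: F1 acks idx 2 -> match: F0=0 F1=2 F2=2; commitIndex=2
Op 4: F1 acks idx 1 -> match: F0=0 F1=2 F2=2; commitIndex=2
Op 5: append 2 -> log_len=5
Op 6: F2 acks idx 3 -> match: F0=0 F1=2 F2=3; commitIndex=2
Op 7: F0 acks idx 4 -> match: F0=4 F1=2 F2=3; commitIndex=3
Op 8: F2 acks idx 4 -> match: F0=4 F1=2 F2=4; commitIndex=4

Answer: 3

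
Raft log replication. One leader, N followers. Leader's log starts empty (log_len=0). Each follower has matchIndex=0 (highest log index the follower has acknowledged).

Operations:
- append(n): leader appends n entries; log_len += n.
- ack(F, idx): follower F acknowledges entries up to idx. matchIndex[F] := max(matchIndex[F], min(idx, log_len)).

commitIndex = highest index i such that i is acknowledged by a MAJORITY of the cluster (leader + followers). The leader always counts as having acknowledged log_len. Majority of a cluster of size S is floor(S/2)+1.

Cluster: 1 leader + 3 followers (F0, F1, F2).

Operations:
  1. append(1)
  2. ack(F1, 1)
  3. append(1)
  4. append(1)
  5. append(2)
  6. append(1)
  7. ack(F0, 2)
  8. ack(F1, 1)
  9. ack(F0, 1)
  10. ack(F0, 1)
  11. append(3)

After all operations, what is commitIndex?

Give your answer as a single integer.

Answer: 1

Derivation:
Op 1: append 1 -> log_len=1
Op 2: F1 acks idx 1 -> match: F0=0 F1=1 F2=0; commitIndex=0
Op 3: append 1 -> log_len=2
Op 4: append 1 -> log_len=3
Op 5: append 2 -> log_len=5
Op 6: append 1 -> log_len=6
Op 7: F0 acks idx 2 -> match: F0=2 F1=1 F2=0; commitIndex=1
Op 8: F1 acks idx 1 -> match: F0=2 F1=1 F2=0; commitIndex=1
Op 9: F0 acks idx 1 -> match: F0=2 F1=1 F2=0; commitIndex=1
Op 10: F0 acks idx 1 -> match: F0=2 F1=1 F2=0; commitIndex=1
Op 11: append 3 -> log_len=9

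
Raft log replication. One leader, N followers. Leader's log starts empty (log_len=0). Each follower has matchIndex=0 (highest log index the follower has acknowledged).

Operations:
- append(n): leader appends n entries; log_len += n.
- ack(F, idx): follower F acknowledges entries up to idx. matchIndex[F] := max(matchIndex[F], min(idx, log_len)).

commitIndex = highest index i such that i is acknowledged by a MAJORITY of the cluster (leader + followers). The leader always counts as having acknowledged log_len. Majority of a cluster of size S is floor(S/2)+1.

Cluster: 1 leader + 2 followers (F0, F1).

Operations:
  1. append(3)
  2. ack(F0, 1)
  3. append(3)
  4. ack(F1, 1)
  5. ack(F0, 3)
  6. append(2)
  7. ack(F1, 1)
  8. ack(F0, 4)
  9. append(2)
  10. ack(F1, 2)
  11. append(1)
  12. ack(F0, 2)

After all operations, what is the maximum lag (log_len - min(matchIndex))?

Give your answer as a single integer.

Answer: 9

Derivation:
Op 1: append 3 -> log_len=3
Op 2: F0 acks idx 1 -> match: F0=1 F1=0; commitIndex=1
Op 3: append 3 -> log_len=6
Op 4: F1 acks idx 1 -> match: F0=1 F1=1; commitIndex=1
Op 5: F0 acks idx 3 -> match: F0=3 F1=1; commitIndex=3
Op 6: append 2 -> log_len=8
Op 7: F1 acks idx 1 -> match: F0=3 F1=1; commitIndex=3
Op 8: F0 acks idx 4 -> match: F0=4 F1=1; commitIndex=4
Op 9: append 2 -> log_len=10
Op 10: F1 acks idx 2 -> match: F0=4 F1=2; commitIndex=4
Op 11: append 1 -> log_len=11
Op 12: F0 acks idx 2 -> match: F0=4 F1=2; commitIndex=4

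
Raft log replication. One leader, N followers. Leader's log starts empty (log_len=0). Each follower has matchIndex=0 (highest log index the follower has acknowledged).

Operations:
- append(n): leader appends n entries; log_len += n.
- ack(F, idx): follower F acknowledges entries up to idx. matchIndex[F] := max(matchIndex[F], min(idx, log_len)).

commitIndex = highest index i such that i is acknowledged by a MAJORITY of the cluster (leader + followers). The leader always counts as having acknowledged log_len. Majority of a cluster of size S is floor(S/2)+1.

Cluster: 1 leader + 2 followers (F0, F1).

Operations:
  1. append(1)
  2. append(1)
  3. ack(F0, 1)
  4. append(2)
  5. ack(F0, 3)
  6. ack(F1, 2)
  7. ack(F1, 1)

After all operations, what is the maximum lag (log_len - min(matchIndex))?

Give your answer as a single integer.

Op 1: append 1 -> log_len=1
Op 2: append 1 -> log_len=2
Op 3: F0 acks idx 1 -> match: F0=1 F1=0; commitIndex=1
Op 4: append 2 -> log_len=4
Op 5: F0 acks idx 3 -> match: F0=3 F1=0; commitIndex=3
Op 6: F1 acks idx 2 -> match: F0=3 F1=2; commitIndex=3
Op 7: F1 acks idx 1 -> match: F0=3 F1=2; commitIndex=3

Answer: 2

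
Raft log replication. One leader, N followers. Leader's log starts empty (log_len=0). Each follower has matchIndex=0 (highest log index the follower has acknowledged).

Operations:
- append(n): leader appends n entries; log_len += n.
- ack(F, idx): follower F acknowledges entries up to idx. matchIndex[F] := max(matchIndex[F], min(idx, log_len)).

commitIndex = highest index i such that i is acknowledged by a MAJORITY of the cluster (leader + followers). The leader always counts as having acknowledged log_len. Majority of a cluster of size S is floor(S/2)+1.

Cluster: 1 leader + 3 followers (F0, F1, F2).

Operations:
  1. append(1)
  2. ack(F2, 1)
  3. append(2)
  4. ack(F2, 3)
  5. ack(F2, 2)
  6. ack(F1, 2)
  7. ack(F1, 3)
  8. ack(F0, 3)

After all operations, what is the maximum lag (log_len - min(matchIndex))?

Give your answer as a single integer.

Op 1: append 1 -> log_len=1
Op 2: F2 acks idx 1 -> match: F0=0 F1=0 F2=1; commitIndex=0
Op 3: append 2 -> log_len=3
Op 4: F2 acks idx 3 -> match: F0=0 F1=0 F2=3; commitIndex=0
Op 5: F2 acks idx 2 -> match: F0=0 F1=0 F2=3; commitIndex=0
Op 6: F1 acks idx 2 -> match: F0=0 F1=2 F2=3; commitIndex=2
Op 7: F1 acks idx 3 -> match: F0=0 F1=3 F2=3; commitIndex=3
Op 8: F0 acks idx 3 -> match: F0=3 F1=3 F2=3; commitIndex=3

Answer: 0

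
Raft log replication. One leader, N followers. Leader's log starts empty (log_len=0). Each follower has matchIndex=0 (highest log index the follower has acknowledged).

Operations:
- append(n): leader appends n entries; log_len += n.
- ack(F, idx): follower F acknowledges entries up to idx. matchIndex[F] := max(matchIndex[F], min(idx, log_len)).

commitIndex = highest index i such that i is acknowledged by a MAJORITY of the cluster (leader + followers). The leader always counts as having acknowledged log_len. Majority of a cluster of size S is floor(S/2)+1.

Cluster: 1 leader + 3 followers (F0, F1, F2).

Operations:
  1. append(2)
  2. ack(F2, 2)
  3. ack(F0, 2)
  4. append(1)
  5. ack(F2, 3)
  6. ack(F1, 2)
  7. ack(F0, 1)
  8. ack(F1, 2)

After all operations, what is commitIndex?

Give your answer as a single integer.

Answer: 2

Derivation:
Op 1: append 2 -> log_len=2
Op 2: F2 acks idx 2 -> match: F0=0 F1=0 F2=2; commitIndex=0
Op 3: F0 acks idx 2 -> match: F0=2 F1=0 F2=2; commitIndex=2
Op 4: append 1 -> log_len=3
Op 5: F2 acks idx 3 -> match: F0=2 F1=0 F2=3; commitIndex=2
Op 6: F1 acks idx 2 -> match: F0=2 F1=2 F2=3; commitIndex=2
Op 7: F0 acks idx 1 -> match: F0=2 F1=2 F2=3; commitIndex=2
Op 8: F1 acks idx 2 -> match: F0=2 F1=2 F2=3; commitIndex=2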